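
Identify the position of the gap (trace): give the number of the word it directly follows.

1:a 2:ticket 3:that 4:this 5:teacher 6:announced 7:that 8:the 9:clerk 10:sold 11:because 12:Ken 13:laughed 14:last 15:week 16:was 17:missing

The displaced element is "a ticket" (word 2).
It is linked across 1 clause boundary (that).
It functions as the direct object of "sold", so the gap sits immediately after word 10 ("sold").
Base order: This teacher announced that the clerk sold a ticket because Ken laughed last week.

10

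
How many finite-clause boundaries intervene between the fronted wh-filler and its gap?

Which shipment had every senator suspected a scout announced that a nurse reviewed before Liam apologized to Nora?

2

"which shipment" is extracted from the object of "reviewed".
Boundaries crossed, outermost first: [Ø], [that] — 2 in total.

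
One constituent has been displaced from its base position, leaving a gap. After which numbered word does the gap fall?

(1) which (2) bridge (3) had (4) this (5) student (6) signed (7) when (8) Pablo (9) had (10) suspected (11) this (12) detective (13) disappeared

6

The displaced element is "which bridge" (word 2).
It functions as the direct object of "signed", so the gap sits immediately after word 6 ("signed").
Base order: This student had signed which bridge when Pablo had suspected this detective disappeared.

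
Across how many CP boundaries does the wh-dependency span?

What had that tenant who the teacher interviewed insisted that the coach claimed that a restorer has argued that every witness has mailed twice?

"what" is extracted from the object of "mailed".
Boundaries crossed, outermost first: [that], [that], [that] — 3 in total.

3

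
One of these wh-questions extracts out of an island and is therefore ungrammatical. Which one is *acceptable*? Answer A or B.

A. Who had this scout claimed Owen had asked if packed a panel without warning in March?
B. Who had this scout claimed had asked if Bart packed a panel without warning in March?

In A, the wh-phrase is extracted from inside a wh-island (introduced by "if"), which blocks movement.
In B, the extraction path crosses only that-complement boundaries, which are transparent.
So B is grammatical.

B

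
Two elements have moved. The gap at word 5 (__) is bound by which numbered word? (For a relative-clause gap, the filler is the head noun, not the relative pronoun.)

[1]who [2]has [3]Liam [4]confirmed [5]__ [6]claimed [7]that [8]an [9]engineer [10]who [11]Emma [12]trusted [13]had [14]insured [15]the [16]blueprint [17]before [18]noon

The marked gap is the subject of "claimed".
Its filler is the fronted wh-phrase "who", at word 1.
(The other dependency links word 9 to a gap after word 12.)

1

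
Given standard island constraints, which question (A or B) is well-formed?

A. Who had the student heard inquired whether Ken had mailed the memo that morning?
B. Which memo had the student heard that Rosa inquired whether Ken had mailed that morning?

A

In B, the wh-phrase is extracted from inside a wh-island (introduced by "whether"), which blocks movement.
In A, the extraction path crosses only that-complement boundaries, which are transparent.
So A is grammatical.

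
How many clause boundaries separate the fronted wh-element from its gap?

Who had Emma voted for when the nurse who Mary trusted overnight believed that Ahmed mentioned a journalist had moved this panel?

"who" originates inside the matrix clause — no clause boundary is crossed.

0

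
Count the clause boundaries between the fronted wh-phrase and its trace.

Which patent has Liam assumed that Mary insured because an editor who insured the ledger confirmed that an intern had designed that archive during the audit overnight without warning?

"which patent" is extracted from the object of "insured".
Boundaries crossed, outermost first: [that] — 1 in total.

1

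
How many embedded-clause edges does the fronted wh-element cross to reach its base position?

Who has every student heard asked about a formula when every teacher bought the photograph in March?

"who" is extracted from the subject of "asked".
Boundaries crossed, outermost first: [Ø] — 1 in total.

1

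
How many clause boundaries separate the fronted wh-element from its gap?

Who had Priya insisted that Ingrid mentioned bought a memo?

2

"who" is extracted from the subject of "bought".
Boundaries crossed, outermost first: [that], [Ø] — 2 in total.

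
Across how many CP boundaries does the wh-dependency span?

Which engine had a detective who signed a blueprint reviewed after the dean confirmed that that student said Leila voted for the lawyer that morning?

"which engine" originates inside the matrix clause — no clause boundary is crossed.

0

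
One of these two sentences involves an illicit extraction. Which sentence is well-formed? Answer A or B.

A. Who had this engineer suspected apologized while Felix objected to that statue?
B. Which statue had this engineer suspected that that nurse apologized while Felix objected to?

A

In B, the wh-phrase is extracted from inside an adjunct island (introduced by "while"), which blocks movement.
In A, the extraction path crosses only that-complement boundaries, which are transparent.
So A is grammatical.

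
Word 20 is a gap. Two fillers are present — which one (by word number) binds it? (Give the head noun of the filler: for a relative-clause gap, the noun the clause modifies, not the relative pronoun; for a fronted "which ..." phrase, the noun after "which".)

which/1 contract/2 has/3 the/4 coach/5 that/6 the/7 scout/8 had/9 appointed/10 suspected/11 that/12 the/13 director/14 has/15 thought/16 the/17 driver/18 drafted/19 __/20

The marked gap is the direct object of "drafted".
Its filler is the fronted wh-phrase "which contract", at word 2.
(The other dependency links word 5 to a gap after word 10.)

2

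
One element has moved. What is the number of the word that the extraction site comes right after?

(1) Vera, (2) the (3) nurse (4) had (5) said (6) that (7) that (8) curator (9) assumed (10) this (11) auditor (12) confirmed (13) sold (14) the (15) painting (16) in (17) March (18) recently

12

The displaced element is "Vera" (word 1).
It is linked across 3 clause boundaries (that → Ø → Ø).
It functions as the subject of "sold", so the gap sits immediately after word 12 ("confirmed").
Base order: The nurse had said that that curator assumed this auditor confirmed that Vera sold the painting in March recently.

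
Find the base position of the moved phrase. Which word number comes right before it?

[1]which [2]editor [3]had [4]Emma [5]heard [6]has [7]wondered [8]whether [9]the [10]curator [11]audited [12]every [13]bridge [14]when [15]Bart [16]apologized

5

The displaced element is "which editor" (word 2).
It is linked across 1 clause boundary (Ø).
It functions as the subject of "wondered", so the gap sits immediately after word 5 ("heard").
Base order: Emma had heard which editor has wondered whether the curator audited every bridge when Bart apologized.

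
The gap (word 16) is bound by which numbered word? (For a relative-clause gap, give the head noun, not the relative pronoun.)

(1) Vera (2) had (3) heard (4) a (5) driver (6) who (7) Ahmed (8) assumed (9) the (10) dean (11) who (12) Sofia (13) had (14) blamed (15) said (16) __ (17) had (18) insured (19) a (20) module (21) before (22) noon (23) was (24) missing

The gap at 16 is the subject of "insured", inside a relative clause.
The relative pronoun is "who" (word 6); it is bound by the head noun immediately before it.
Its filler is the head noun "driver", at word 5.

5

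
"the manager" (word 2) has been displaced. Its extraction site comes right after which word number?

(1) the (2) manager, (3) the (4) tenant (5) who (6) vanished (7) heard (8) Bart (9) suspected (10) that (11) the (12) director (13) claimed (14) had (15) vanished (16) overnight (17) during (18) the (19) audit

13

The displaced element is "the manager" (word 2).
It is linked across 3 clause boundaries (Ø → that → Ø).
It functions as the subject of "vanished", so the gap sits immediately after word 13 ("claimed").
Base order: The tenant who vanished heard Bart suspected that the director claimed that the manager had vanished overnight during the audit.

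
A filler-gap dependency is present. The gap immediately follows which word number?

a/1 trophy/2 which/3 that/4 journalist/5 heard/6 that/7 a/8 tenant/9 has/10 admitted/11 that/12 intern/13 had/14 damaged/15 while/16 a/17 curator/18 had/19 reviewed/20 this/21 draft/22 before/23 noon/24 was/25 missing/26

The displaced element is "a trophy" (word 2).
It is linked across 2 clause boundaries (that → Ø).
It functions as the direct object of "damaged", so the gap sits immediately after word 15 ("damaged").
Base order: That journalist heard that a tenant has admitted that intern had damaged a trophy while a curator had reviewed this draft before noon.

15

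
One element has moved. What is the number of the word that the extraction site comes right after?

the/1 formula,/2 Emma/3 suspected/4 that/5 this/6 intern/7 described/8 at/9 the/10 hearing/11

8

The displaced element is "the formula" (word 2).
It is linked across 1 clause boundary (that).
It functions as the direct object of "described", so the gap sits immediately after word 8 ("described").
Base order: Emma suspected that this intern described the formula at the hearing.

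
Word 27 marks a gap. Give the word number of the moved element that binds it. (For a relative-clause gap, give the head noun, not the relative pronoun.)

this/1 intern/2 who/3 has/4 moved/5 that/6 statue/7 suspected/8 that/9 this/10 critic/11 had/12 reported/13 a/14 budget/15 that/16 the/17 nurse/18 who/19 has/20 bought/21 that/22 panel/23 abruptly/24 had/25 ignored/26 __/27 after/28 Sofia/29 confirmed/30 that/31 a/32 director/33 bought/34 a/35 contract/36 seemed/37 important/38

15

The gap at 27 is the object of "ignored", inside a relative clause.
The relative pronoun is "that" (word 16); it is bound by the head noun immediately before it.
Its filler is the head noun "budget", at word 15.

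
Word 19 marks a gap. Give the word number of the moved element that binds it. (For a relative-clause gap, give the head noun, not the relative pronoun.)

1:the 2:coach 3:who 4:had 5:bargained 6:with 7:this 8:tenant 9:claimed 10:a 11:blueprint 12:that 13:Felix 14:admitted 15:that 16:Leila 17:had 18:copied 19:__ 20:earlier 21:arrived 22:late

11

The gap at 19 is the object of "copied", inside a relative clause.
The relative pronoun is "that" (word 12); it is bound by the head noun immediately before it.
Its filler is the head noun "blueprint", at word 11.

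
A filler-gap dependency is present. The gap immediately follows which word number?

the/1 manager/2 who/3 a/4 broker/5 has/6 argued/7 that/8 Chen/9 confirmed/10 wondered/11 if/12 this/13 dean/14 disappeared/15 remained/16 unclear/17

10

The displaced element is "the manager" (word 2).
It is linked across 2 clause boundaries (that → Ø).
It functions as the subject of "wondered", so the gap sits immediately after word 10 ("confirmed").
Base order: A broker has argued that Chen confirmed the manager wondered if this dean disappeared.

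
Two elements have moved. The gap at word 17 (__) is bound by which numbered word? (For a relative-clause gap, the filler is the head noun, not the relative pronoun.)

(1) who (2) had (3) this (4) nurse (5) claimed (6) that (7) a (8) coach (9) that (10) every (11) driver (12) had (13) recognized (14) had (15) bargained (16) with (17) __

1

The marked gap is the object of the preposition "with" of "bargained".
Its filler is the fronted wh-phrase "who", at word 1.
(The other dependency links word 8 to a gap after word 13.)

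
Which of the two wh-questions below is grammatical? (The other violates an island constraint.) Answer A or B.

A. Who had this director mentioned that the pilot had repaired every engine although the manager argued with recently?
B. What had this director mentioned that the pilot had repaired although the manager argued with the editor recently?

In A, the wh-phrase is extracted from inside an adjunct island (introduced by "although"), which blocks movement.
In B, the extraction path crosses only that-complement boundaries, which are transparent.
So B is grammatical.

B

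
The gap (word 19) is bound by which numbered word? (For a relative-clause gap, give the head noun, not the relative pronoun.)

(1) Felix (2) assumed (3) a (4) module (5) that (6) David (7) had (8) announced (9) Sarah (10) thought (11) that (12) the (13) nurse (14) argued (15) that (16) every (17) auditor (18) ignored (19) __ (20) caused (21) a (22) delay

4

The gap at 19 is the object of "ignored", inside a relative clause.
The relative pronoun is "that" (word 5); it is bound by the head noun immediately before it.
Its filler is the head noun "module", at word 4.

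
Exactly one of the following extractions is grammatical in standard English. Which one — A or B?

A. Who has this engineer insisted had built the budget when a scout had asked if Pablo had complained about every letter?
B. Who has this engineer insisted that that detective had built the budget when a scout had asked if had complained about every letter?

In B, the wh-phrase is extracted from inside an adjunct island (introduced by "when"), which blocks movement.
In A, the extraction path crosses only that-complement boundaries, which are transparent.
So A is grammatical.

A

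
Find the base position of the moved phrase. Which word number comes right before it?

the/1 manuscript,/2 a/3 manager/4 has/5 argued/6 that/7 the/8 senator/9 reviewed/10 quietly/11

The displaced element is "the manuscript" (word 2).
It is linked across 1 clause boundary (that).
It functions as the direct object of "reviewed", so the gap sits immediately after word 10 ("reviewed").
Base order: A manager has argued that the senator reviewed the manuscript quietly.

10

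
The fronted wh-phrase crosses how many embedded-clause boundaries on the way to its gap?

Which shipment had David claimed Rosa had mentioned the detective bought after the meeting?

2

"which shipment" is extracted from the object of "bought".
Boundaries crossed, outermost first: [Ø], [Ø] — 2 in total.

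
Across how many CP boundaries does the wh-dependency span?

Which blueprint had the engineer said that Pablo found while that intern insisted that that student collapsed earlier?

1

"which blueprint" is extracted from the object of "found".
Boundaries crossed, outermost first: [that] — 1 in total.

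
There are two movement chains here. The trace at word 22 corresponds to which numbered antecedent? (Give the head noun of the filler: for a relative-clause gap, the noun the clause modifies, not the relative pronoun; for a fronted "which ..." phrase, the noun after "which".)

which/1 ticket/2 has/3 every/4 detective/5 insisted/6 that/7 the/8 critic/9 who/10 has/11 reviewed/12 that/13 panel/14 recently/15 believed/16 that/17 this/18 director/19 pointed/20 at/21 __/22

The marked gap is the object of the preposition "at" of "pointed".
Its filler is the fronted wh-phrase "which ticket", at word 2.
(The other dependency links word 9 to a gap after word 10.)

2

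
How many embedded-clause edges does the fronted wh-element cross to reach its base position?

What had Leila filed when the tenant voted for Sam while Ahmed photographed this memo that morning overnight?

"what" originates inside the matrix clause — no clause boundary is crossed.

0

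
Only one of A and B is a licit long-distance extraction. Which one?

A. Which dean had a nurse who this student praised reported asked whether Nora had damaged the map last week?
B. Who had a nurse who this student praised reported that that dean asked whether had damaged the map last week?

A

In B, the wh-phrase is extracted from inside a wh-island (introduced by "whether"), which blocks movement.
In A, the extraction path crosses only that-complement boundaries, which are transparent.
So A is grammatical.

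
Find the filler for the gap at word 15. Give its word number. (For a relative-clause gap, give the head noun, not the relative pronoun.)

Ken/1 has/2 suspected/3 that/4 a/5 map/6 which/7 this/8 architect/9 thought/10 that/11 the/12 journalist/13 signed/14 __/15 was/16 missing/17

6

The gap at 15 is the object of "signed", inside a relative clause.
The relative pronoun is "which" (word 7); it is bound by the head noun immediately before it.
Its filler is the head noun "map", at word 6.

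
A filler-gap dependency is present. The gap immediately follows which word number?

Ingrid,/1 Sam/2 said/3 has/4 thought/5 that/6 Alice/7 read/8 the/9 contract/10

3

The displaced element is "Ingrid" (word 1).
It is linked across 1 clause boundary (Ø).
It functions as the subject of "thought", so the gap sits immediately after word 3 ("said").
Base order: Sam said that Ingrid has thought that Alice read the contract.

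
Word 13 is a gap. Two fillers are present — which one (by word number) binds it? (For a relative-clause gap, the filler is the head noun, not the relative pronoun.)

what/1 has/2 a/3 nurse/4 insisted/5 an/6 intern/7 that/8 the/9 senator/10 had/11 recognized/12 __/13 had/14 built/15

7

The marked gap is inside the relative clause, the direct object of "recognized".
Its filler is the head noun "intern" (via "that"), at word 7.
(The other dependency links word 1 to a gap after word 15.)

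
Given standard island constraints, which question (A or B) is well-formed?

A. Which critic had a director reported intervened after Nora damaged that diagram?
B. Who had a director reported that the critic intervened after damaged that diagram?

In B, the wh-phrase is extracted from inside an adjunct island (introduced by "after"), which blocks movement.
In A, the extraction path crosses only that-complement boundaries, which are transparent.
So A is grammatical.

A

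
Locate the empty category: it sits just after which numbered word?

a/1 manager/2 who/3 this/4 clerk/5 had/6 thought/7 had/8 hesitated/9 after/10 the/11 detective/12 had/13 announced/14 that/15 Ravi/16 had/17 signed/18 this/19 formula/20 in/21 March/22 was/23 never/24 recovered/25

The displaced element is "a manager" (word 2).
It is linked across 1 clause boundary (Ø).
It functions as the subject of "hesitated", so the gap sits immediately after word 7 ("thought").
Base order: This clerk had thought that a manager had hesitated after the detective had announced that Ravi had signed this formula in March.

7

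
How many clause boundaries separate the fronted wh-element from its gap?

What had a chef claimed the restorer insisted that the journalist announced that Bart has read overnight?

3

"what" is extracted from the object of "read".
Boundaries crossed, outermost first: [Ø], [that], [that] — 3 in total.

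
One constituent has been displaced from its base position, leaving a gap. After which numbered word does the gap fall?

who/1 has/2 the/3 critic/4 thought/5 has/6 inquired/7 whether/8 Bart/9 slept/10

The displaced element is "who" (word 1).
It is linked across 1 clause boundary (Ø).
It functions as the subject of "inquired", so the gap sits immediately after word 5 ("thought").
Base order: The critic has thought that who has inquired whether Bart slept.

5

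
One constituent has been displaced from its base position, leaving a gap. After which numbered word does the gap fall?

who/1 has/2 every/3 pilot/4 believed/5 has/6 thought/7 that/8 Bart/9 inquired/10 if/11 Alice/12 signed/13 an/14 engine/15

The displaced element is "who" (word 1).
It is linked across 1 clause boundary (Ø).
It functions as the subject of "thought", so the gap sits immediately after word 5 ("believed").
Base order: Every pilot has believed that who has thought that Bart inquired if Alice signed an engine.

5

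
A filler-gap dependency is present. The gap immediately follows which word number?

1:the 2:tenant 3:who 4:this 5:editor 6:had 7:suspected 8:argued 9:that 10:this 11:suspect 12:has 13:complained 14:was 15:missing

7

The displaced element is "the tenant" (word 2).
It is linked across 1 clause boundary (Ø).
It functions as the subject of "argued", so the gap sits immediately after word 7 ("suspected").
Base order: This editor had suspected that the tenant argued that this suspect has complained.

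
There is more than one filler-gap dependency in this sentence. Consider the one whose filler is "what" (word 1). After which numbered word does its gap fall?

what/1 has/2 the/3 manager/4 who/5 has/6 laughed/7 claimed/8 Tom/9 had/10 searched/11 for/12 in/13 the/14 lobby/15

12

The displaced element is "what" (word 1).
It is linked across 1 clause boundary (Ø).
It functions as the object of the preposition "for" of "searched", so the gap sits immediately after word 12 ("for").
Base order: The manager who has laughed has claimed Tom had searched for what in the lobby.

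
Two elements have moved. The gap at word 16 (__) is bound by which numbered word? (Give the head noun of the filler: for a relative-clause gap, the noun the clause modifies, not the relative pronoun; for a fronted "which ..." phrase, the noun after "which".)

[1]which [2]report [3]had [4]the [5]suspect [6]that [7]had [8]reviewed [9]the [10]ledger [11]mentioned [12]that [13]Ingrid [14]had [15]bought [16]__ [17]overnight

2

The marked gap is the direct object of "bought".
Its filler is the fronted wh-phrase "which report", at word 2.
(The other dependency links word 5 to a gap after word 6.)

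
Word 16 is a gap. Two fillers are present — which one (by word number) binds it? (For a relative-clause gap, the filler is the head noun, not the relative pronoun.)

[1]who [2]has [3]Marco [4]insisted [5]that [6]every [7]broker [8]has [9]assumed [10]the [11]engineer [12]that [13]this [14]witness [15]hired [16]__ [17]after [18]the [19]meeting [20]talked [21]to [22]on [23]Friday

The marked gap is inside the relative clause, the direct object of "hired".
Its filler is the head noun "engineer" (via "that"), at word 11.
(The other dependency links word 1 to a gap after word 21.)

11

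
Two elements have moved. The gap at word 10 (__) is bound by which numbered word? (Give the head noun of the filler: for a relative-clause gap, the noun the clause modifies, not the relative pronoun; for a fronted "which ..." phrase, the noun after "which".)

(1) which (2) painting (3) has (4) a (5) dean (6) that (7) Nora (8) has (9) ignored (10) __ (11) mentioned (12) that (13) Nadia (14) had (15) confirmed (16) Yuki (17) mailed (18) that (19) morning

5

The marked gap is inside the relative clause, the direct object of "ignored".
Its filler is the head noun "dean" (via "that"), at word 5.
(The other dependency links word 2 to a gap after word 17.)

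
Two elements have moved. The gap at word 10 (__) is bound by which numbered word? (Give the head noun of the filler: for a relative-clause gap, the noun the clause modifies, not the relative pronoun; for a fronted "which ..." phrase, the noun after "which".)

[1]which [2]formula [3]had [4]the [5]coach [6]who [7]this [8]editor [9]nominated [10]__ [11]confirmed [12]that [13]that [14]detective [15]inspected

The marked gap is inside the relative clause, the direct object of "nominated".
Its filler is the head noun "coach" (via "who"), at word 5.
(The other dependency links word 2 to a gap after word 15.)

5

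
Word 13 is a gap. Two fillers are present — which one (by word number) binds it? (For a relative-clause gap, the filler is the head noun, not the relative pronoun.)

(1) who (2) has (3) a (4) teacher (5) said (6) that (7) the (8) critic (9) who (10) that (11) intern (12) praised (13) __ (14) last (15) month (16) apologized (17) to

The marked gap is inside the relative clause, the direct object of "praised".
Its filler is the head noun "critic" (via "who"), at word 8.
(The other dependency links word 1 to a gap after word 17.)

8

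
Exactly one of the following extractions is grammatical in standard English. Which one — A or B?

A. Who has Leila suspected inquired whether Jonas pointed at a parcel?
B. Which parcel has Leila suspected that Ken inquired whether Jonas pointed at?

A

In B, the wh-phrase is extracted from inside a wh-island (introduced by "whether"), which blocks movement.
In A, the extraction path crosses only that-complement boundaries, which are transparent.
So A is grammatical.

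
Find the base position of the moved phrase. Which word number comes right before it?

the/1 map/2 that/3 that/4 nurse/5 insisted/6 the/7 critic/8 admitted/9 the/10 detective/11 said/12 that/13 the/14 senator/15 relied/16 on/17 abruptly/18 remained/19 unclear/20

The displaced element is "the map" (word 2).
It is linked across 3 clause boundaries (Ø → Ø → that).
It functions as the object of the preposition "on" of "relied", so the gap sits immediately after word 17 ("on").
Base order: That nurse insisted the critic admitted the detective said that the senator relied on the map abruptly.

17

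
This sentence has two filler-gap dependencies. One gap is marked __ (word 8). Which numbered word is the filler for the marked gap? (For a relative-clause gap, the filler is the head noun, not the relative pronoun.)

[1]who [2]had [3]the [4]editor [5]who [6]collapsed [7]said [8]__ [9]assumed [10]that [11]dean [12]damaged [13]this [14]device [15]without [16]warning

The marked gap is the subject of "assumed".
Its filler is the fronted wh-phrase "who", at word 1.
(The other dependency links word 4 to a gap after word 5.)

1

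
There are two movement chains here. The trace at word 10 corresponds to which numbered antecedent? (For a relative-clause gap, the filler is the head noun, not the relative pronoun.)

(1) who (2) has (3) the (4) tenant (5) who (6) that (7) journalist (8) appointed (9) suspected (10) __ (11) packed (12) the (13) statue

The marked gap is the subject of "packed".
Its filler is the fronted wh-phrase "who", at word 1.
(The other dependency links word 4 to a gap after word 8.)

1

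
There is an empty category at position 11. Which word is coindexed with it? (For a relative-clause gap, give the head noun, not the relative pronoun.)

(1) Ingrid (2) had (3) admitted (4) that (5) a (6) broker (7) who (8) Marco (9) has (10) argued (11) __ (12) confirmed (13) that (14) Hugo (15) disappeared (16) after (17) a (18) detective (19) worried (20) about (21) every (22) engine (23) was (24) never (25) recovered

The gap at 11 is the subject of "confirmed", inside a relative clause.
The relative pronoun is "who" (word 7); it is bound by the head noun immediately before it.
Its filler is the head noun "broker", at word 6.

6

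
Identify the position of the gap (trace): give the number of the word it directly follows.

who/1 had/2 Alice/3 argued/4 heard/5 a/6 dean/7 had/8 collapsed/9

The displaced element is "who" (word 1).
It is linked across 1 clause boundary (Ø).
It functions as the subject of "heard", so the gap sits immediately after word 4 ("argued").
Base order: Alice had argued that who heard a dean had collapsed.

4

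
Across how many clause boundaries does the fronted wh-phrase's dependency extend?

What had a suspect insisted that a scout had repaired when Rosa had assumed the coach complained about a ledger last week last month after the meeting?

"what" is extracted from the object of "repaired".
Boundaries crossed, outermost first: [that] — 1 in total.

1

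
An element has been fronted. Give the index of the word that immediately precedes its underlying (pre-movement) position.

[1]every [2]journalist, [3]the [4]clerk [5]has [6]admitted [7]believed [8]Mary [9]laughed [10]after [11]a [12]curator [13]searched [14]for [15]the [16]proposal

The displaced element is "every journalist" (word 2).
It is linked across 1 clause boundary (Ø).
It functions as the subject of "believed", so the gap sits immediately after word 6 ("admitted").
Base order: The clerk has admitted that every journalist believed Mary laughed after a curator searched for the proposal.

6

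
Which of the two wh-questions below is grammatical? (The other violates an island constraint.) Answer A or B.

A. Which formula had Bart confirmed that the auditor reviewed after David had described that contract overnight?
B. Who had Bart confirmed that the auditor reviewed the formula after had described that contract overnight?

In B, the wh-phrase is extracted from inside an adjunct island (introduced by "after"), which blocks movement.
In A, the extraction path crosses only that-complement boundaries, which are transparent.
So A is grammatical.

A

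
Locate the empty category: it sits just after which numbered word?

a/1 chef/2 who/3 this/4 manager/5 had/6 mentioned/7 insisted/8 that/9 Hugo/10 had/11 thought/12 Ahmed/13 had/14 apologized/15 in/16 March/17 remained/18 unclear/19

7

The displaced element is "a chef" (word 2).
It is linked across 1 clause boundary (Ø).
It functions as the subject of "insisted", so the gap sits immediately after word 7 ("mentioned").
Base order: This manager had mentioned a chef insisted that Hugo had thought Ahmed had apologized in March.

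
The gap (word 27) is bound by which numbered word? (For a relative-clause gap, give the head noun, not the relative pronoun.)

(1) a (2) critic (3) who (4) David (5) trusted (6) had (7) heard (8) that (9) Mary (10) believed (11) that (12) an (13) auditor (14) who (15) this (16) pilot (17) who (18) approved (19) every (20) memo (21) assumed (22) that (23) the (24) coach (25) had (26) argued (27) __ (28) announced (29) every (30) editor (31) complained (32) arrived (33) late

The gap at 27 is the subject of "announced", inside a relative clause.
The relative pronoun is "who" (word 14); it is bound by the head noun immediately before it.
Its filler is the head noun "auditor", at word 13.

13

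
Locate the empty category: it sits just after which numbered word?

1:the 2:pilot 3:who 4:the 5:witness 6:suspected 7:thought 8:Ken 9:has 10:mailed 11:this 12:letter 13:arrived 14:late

6

The displaced element is "the pilot" (word 2).
It is linked across 1 clause boundary (Ø).
It functions as the subject of "thought", so the gap sits immediately after word 6 ("suspected").
Base order: The witness suspected that the pilot thought Ken has mailed this letter.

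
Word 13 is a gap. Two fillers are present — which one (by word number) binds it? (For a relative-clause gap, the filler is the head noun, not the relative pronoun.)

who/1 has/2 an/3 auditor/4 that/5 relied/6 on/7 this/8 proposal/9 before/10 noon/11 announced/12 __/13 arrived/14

The marked gap is the subject of "arrived".
Its filler is the fronted wh-phrase "who", at word 1.
(The other dependency links word 4 to a gap after word 5.)

1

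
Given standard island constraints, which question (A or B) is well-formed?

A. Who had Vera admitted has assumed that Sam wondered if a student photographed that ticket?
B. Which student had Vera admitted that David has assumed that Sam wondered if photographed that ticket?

In B, the wh-phrase is extracted from inside a wh-island (introduced by "if"), which blocks movement.
In A, the extraction path crosses only that-complement boundaries, which are transparent.
So A is grammatical.

A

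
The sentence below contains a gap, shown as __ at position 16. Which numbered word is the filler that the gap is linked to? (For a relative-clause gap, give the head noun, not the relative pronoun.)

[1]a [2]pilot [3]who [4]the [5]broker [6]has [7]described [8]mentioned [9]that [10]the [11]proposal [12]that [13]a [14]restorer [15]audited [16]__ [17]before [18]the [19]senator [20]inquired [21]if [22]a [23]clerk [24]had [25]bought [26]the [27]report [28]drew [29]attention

The gap at 16 is the object of "audited", inside a relative clause.
The relative pronoun is "that" (word 12); it is bound by the head noun immediately before it.
Its filler is the head noun "proposal", at word 11.

11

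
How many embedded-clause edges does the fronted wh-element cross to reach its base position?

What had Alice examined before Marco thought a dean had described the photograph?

0

"what" originates inside the matrix clause — no clause boundary is crossed.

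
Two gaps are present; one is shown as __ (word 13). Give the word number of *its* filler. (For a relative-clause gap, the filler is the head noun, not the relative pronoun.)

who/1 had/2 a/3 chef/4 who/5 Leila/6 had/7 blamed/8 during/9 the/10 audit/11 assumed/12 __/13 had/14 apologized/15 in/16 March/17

1

The marked gap is the subject of "apologized".
Its filler is the fronted wh-phrase "who", at word 1.
(The other dependency links word 4 to a gap after word 8.)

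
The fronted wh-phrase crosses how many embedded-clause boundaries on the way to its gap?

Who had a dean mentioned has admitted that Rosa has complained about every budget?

1

"who" is extracted from the subject of "admitted".
Boundaries crossed, outermost first: [Ø] — 1 in total.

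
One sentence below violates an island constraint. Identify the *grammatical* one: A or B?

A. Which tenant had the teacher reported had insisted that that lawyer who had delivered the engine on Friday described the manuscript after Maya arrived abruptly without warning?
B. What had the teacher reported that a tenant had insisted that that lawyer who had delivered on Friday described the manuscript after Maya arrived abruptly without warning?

A

In B, the wh-phrase is extracted from inside a complex-NP island (relative clause) (introduced by "who"), which blocks movement.
In A, the extraction path crosses only that-complement boundaries, which are transparent.
So A is grammatical.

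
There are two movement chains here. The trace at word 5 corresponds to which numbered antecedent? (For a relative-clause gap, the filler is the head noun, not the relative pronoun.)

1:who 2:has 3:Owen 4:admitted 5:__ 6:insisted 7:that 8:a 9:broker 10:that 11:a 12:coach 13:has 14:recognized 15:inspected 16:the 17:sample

1

The marked gap is the subject of "insisted".
Its filler is the fronted wh-phrase "who", at word 1.
(The other dependency links word 9 to a gap after word 14.)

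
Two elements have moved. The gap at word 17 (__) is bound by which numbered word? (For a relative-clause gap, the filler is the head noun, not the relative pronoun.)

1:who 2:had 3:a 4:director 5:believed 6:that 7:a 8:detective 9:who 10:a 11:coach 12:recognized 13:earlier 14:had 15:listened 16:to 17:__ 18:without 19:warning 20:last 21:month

1

The marked gap is the object of the preposition "to" of "listened".
Its filler is the fronted wh-phrase "who", at word 1.
(The other dependency links word 8 to a gap after word 12.)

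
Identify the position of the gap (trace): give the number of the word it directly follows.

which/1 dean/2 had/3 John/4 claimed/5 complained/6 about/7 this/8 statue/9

5

The displaced element is "which dean" (word 2).
It is linked across 1 clause boundary (Ø).
It functions as the subject of "complained", so the gap sits immediately after word 5 ("claimed").
Base order: John had claimed which dean complained about this statue.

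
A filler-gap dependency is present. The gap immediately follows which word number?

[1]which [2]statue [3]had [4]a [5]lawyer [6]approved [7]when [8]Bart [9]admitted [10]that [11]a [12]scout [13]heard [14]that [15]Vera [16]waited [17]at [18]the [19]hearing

The displaced element is "which statue" (word 2).
It functions as the direct object of "approved", so the gap sits immediately after word 6 ("approved").
Base order: A lawyer had approved which statue when Bart admitted that a scout heard that Vera waited at the hearing.

6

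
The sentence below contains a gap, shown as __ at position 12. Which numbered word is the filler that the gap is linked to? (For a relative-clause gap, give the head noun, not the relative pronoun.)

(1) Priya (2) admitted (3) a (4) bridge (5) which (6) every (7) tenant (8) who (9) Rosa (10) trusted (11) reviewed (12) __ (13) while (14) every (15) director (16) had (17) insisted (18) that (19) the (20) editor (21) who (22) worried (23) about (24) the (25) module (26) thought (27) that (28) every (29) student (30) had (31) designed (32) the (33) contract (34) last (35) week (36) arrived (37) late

4

The gap at 12 is the object of "reviewed", inside a relative clause.
The relative pronoun is "which" (word 5); it is bound by the head noun immediately before it.
Its filler is the head noun "bridge", at word 4.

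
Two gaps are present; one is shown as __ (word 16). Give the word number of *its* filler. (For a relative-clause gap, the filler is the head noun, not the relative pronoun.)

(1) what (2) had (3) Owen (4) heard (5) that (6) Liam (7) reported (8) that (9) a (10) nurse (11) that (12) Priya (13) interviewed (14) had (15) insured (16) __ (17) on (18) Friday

1

The marked gap is the direct object of "insured".
Its filler is the fronted wh-phrase "what", at word 1.
(The other dependency links word 10 to a gap after word 13.)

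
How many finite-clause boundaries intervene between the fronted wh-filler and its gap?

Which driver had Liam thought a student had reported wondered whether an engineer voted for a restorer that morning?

2

"which driver" is extracted from the subject of "wondered".
Boundaries crossed, outermost first: [Ø], [Ø] — 2 in total.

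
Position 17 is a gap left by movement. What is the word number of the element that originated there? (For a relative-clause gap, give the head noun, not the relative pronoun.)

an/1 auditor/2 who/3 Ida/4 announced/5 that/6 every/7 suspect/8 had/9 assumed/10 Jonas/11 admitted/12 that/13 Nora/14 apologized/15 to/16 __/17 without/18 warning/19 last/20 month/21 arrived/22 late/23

The gap at 17 is the prepositional object of "apologized", inside a relative clause.
The relative pronoun is "who" (word 3); it is bound by the head noun immediately before it.
Its filler is the head noun "auditor", at word 2.

2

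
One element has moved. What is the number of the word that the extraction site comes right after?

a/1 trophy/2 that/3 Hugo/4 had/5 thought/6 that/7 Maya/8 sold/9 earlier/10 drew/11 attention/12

9

The displaced element is "a trophy" (word 2).
It is linked across 1 clause boundary (that).
It functions as the direct object of "sold", so the gap sits immediately after word 9 ("sold").
Base order: Hugo had thought that Maya sold a trophy earlier.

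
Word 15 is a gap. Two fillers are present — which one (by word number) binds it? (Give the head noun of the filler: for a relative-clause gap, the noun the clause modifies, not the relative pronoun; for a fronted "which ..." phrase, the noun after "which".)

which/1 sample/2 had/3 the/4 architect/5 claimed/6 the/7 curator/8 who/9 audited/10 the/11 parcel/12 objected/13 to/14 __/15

2

The marked gap is the object of the preposition "to" of "objected".
Its filler is the fronted wh-phrase "which sample", at word 2.
(The other dependency links word 8 to a gap after word 9.)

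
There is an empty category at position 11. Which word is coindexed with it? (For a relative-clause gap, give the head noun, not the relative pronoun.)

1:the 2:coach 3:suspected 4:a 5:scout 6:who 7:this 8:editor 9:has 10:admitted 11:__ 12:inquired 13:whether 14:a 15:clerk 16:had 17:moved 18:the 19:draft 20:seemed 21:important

5

The gap at 11 is the subject of "inquired", inside a relative clause.
The relative pronoun is "who" (word 6); it is bound by the head noun immediately before it.
Its filler is the head noun "scout", at word 5.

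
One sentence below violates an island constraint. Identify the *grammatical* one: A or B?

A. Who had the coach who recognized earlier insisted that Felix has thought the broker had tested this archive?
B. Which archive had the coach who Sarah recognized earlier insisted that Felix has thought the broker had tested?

B

In A, the wh-phrase is extracted from inside a complex-NP island (relative clause) (introduced by "who"), which blocks movement.
In B, the extraction path crosses only that-complement boundaries, which are transparent.
So B is grammatical.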